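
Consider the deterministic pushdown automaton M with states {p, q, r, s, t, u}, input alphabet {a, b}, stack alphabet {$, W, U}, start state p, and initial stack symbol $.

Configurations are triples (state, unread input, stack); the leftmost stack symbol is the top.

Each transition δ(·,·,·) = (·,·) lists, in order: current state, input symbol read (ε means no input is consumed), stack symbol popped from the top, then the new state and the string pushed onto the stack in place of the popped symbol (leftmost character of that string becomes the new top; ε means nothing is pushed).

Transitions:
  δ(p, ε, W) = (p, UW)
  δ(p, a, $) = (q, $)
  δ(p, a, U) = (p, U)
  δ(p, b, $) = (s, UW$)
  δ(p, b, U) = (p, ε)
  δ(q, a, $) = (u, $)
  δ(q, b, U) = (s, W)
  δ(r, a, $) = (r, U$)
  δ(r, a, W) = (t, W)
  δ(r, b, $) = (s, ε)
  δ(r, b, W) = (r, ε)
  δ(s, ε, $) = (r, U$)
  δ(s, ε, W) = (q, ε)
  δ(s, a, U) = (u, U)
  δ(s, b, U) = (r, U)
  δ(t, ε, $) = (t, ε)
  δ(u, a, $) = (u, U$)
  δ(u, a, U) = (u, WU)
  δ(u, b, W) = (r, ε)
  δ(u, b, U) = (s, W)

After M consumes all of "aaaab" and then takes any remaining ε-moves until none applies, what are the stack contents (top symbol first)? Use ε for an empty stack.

(p, aaaab, $)
  read a, top $: go to q, push $ → (q, aaab, $)
  read a, top $: go to u, push $ → (u, aab, $)
  read a, top $: go to u, push U$ → (u, ab, U$)
  read a, top U: go to u, push WU → (u, b, WU$)
  read b, top W: go to r, push ε → (r, ε, U$)
All input consumed in state r with stack U$.

U$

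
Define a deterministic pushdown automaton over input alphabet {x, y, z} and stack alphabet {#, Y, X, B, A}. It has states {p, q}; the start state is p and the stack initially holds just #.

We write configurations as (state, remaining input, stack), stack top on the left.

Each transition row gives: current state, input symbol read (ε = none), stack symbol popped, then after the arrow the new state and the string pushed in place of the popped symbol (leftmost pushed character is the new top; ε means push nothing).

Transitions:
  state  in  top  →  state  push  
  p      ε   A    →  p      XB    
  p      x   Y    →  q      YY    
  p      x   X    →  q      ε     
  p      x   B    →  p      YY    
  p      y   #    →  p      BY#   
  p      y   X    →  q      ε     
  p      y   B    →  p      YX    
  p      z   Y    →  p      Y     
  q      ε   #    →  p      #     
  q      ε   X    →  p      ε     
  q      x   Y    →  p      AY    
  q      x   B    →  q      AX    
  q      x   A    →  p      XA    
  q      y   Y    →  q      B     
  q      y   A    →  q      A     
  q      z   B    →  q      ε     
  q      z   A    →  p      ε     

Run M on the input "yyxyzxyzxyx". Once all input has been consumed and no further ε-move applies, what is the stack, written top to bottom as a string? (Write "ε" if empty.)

(p, yyxyzxyzxyx, #)
  read y, top #: go to p, push BY# → (p, yxyzxyzxyx, BY#)
  read y, top B: go to p, push YX → (p, xyzxyzxyx, YXY#)
  read x, top Y: go to q, push YY → (q, yzxyzxyx, YYXY#)
  read y, top Y: go to q, push B → (q, zxyzxyx, BYXY#)
  read z, top B: go to q, push ε → (q, xyzxyx, YXY#)
  read x, top Y: go to p, push AY → (p, yzxyx, AYXY#)
  ε-move, top A: go to p, push XB → (p, yzxyx, XBYXY#)
  read y, top X: go to q, push ε → (q, zxyx, BYXY#)
  read z, top B: go to q, push ε → (q, xyx, YXY#)
  read x, top Y: go to p, push AY → (p, yx, AYXY#)
  ε-move, top A: go to p, push XB → (p, yx, XBYXY#)
  read y, top X: go to q, push ε → (q, x, BYXY#)
  read x, top B: go to q, push AX → (q, ε, AXYXY#)
All input consumed in state q with stack AXYXY#.

AXYXY#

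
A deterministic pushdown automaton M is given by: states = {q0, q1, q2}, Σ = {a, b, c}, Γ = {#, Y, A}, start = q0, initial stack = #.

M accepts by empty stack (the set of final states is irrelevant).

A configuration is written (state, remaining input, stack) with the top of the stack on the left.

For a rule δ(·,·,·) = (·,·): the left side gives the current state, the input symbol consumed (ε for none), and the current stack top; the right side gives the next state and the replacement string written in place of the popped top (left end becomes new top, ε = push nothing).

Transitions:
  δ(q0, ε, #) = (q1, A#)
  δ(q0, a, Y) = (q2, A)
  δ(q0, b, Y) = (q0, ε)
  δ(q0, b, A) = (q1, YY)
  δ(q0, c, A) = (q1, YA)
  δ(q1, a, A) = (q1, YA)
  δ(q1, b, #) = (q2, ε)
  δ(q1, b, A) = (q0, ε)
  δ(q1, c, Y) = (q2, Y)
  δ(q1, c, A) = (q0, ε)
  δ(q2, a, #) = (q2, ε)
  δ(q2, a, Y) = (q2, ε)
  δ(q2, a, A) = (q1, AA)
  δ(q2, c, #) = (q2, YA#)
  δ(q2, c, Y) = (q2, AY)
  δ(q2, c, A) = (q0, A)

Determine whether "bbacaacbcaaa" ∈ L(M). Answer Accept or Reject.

Accept

(q0, bbacaacbcaaa, #)
  ε-move, top #: go to q1, push A# → (q1, bbacaacbcaaa, A#)
  read b, top A: go to q0, push ε → (q0, bacaacbcaaa, #)
  ε-move, top #: go to q1, push A# → (q1, bacaacbcaaa, A#)
  read b, top A: go to q0, push ε → (q0, acaacbcaaa, #)
  ε-move, top #: go to q1, push A# → (q1, acaacbcaaa, A#)
  read a, top A: go to q1, push YA → (q1, caacbcaaa, YA#)
  read c, top Y: go to q2, push Y → (q2, aacbcaaa, YA#)
  read a, top Y: go to q2, push ε → (q2, acbcaaa, A#)
  read a, top A: go to q1, push AA → (q1, cbcaaa, AA#)
  read c, top A: go to q0, push ε → (q0, bcaaa, A#)
  read b, top A: go to q1, push YY → (q1, caaa, YY#)
  read c, top Y: go to q2, push Y → (q2, aaa, YY#)
  read a, top Y: go to q2, push ε → (q2, aa, Y#)
  read a, top Y: go to q2, push ε → (q2, a, #)
  read a, top #: go to q2, push ε → (q2, ε, ε)
All input consumed and the stack is empty.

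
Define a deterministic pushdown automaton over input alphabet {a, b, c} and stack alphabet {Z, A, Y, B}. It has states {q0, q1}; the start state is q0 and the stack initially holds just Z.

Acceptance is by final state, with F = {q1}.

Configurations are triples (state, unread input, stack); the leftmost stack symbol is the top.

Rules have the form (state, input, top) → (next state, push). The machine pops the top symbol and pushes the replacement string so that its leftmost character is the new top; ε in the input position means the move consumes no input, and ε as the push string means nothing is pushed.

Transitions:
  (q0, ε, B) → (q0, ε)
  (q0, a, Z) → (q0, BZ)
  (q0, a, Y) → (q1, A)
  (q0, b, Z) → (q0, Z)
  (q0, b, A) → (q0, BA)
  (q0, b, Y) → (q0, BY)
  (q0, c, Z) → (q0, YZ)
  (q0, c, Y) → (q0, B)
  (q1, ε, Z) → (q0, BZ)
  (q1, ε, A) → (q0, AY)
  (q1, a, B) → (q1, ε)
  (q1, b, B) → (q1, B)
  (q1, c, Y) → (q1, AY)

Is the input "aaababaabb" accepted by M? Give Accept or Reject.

Reject

(q0, aaababaabb, Z) ⊢ (q0, aababaabb, BZ) ⊢ (q0, aababaabb, Z) ⊢ (q0, ababaabb, BZ) ⊢ (q0, ababaabb, Z) ⊢ (q0, babaabb, BZ) ⊢ (q0, babaabb, Z) ⊢ (q0, abaabb, Z) ⊢ (q0, baabb, BZ) ⊢ (q0, baabb, Z) ⊢ (q0, aabb, Z) ⊢ (q0, abb, BZ) ⊢ (q0, abb, Z) ⊢ (q0, bb, BZ) ⊢ (q0, bb, Z) ⊢ (q0, b, Z) ⊢ (q0, ε, Z)
All input consumed; state q0 ∉ F and no further ε-move applies.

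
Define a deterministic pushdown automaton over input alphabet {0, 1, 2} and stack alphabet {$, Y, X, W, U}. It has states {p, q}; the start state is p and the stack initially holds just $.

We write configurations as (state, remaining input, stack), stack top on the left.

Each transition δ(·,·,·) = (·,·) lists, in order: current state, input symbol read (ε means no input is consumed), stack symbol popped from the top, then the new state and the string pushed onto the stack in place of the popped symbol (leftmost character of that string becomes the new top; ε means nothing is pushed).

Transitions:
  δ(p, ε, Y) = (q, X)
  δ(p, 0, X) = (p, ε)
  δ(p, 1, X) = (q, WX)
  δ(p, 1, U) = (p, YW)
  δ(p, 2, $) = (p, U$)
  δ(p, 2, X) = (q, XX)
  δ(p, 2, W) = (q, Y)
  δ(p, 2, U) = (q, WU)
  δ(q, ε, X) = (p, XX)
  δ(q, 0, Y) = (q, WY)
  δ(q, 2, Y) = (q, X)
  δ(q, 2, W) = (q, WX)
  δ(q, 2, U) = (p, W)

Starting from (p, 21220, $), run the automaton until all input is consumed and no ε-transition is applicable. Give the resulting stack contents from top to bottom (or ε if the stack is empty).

XXXXXW$

(p, 21220, $) ⊢ (p, 1220, U$) ⊢ (p, 220, YW$) ⊢ (q, 220, XW$) ⊢ (p, 220, XXW$) ⊢ (q, 20, XXXW$) ⊢ (p, 20, XXXXW$) ⊢ (q, 0, XXXXXW$) ⊢ (p, 0, XXXXXXW$) ⊢ (p, ε, XXXXXW$)
All input consumed in state p with stack XXXXXW$.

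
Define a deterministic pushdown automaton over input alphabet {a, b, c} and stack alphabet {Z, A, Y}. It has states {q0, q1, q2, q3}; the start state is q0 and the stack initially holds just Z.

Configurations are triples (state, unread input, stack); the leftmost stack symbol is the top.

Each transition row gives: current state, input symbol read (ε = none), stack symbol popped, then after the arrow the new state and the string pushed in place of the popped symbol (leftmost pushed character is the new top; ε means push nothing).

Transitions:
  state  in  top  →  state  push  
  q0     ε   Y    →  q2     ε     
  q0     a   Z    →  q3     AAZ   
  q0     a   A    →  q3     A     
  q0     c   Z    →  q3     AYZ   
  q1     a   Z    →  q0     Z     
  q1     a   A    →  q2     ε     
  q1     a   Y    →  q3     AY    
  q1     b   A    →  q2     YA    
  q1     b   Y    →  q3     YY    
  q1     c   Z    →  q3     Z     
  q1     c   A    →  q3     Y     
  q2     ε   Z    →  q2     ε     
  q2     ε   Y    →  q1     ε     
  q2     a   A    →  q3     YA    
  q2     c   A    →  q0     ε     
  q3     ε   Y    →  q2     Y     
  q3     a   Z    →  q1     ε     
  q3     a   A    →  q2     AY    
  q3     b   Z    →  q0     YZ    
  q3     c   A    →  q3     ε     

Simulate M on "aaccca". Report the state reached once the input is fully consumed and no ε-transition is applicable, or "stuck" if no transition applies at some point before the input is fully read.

q2

(q0, aaccca, Z) ⊢ (q3, accca, AAZ) ⊢ (q2, ccca, AYAZ) ⊢ (q0, cca, YAZ) ⊢ (q2, cca, AZ) ⊢ (q0, ca, Z) ⊢ (q3, a, AYZ) ⊢ (q2, ε, AYYZ)
All input consumed; M is in state q2.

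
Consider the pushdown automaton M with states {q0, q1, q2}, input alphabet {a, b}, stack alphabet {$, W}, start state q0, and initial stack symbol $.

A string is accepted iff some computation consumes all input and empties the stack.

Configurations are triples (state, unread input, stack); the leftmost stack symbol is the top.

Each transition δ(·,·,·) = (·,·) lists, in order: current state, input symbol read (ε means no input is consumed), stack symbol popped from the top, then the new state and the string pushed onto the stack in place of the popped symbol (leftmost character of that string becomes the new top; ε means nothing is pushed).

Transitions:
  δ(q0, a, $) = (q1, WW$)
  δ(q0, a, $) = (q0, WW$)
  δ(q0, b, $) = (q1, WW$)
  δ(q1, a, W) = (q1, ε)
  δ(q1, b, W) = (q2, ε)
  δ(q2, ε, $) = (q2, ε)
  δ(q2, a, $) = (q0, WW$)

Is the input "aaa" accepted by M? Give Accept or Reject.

Reject

No computation consumes all input and empties the stack.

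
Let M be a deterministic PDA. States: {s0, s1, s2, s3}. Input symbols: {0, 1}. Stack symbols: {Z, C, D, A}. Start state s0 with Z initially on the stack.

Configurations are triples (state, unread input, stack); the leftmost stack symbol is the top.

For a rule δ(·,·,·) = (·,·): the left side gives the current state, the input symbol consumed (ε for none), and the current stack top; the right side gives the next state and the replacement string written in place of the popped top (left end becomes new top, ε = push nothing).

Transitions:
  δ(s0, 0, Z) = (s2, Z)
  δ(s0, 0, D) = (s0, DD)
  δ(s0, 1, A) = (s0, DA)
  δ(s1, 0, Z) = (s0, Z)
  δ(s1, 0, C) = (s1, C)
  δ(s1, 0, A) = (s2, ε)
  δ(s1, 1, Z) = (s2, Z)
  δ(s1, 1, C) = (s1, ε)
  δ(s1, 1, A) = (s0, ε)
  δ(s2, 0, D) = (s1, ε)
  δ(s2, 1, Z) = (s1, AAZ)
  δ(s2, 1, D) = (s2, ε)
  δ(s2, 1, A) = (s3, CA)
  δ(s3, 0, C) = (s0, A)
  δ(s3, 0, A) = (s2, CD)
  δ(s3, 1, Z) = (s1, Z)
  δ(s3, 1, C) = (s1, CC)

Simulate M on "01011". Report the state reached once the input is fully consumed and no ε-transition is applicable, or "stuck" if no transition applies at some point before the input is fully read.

s1

(s0, 01011, Z)
  read 0, top Z: go to s2, push Z → (s2, 1011, Z)
  read 1, top Z: go to s1, push AAZ → (s1, 011, AAZ)
  read 0, top A: go to s2, push ε → (s2, 11, AZ)
  read 1, top A: go to s3, push CA → (s3, 1, CAZ)
  read 1, top C: go to s1, push CC → (s1, ε, CCAZ)
All input consumed; M is in state s1.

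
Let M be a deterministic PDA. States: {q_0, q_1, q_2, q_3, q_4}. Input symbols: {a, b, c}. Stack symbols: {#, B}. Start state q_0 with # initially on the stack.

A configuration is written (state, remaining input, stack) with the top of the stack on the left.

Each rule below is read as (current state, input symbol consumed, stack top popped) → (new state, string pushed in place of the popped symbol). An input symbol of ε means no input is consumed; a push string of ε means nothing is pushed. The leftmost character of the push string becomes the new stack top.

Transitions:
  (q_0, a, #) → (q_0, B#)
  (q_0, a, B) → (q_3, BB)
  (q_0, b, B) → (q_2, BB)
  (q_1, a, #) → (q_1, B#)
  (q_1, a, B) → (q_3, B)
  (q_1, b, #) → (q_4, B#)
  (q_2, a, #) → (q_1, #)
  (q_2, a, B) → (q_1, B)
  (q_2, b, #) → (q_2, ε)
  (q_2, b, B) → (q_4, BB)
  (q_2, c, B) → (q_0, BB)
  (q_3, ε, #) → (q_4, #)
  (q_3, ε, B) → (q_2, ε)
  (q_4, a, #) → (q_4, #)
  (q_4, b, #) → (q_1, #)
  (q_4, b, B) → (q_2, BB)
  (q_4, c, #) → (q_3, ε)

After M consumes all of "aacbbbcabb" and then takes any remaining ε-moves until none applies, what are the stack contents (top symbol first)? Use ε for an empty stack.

(q_0, aacbbbcabb, #) ⊢ (q_0, acbbbcabb, B#) ⊢ (q_3, cbbbcabb, BB#) ⊢ (q_2, cbbbcabb, B#) ⊢ (q_0, bbbcabb, BB#) ⊢ (q_2, bbcabb, BBB#) ⊢ (q_4, bcabb, BBBB#) ⊢ (q_2, cabb, BBBBB#) ⊢ (q_0, abb, BBBBBB#) ⊢ (q_3, bb, BBBBBBB#) ⊢ (q_2, bb, BBBBBB#) ⊢ (q_4, b, BBBBBBB#) ⊢ (q_2, ε, BBBBBBBB#)
All input consumed in state q_2 with stack BBBBBBBB#.

BBBBBBBB#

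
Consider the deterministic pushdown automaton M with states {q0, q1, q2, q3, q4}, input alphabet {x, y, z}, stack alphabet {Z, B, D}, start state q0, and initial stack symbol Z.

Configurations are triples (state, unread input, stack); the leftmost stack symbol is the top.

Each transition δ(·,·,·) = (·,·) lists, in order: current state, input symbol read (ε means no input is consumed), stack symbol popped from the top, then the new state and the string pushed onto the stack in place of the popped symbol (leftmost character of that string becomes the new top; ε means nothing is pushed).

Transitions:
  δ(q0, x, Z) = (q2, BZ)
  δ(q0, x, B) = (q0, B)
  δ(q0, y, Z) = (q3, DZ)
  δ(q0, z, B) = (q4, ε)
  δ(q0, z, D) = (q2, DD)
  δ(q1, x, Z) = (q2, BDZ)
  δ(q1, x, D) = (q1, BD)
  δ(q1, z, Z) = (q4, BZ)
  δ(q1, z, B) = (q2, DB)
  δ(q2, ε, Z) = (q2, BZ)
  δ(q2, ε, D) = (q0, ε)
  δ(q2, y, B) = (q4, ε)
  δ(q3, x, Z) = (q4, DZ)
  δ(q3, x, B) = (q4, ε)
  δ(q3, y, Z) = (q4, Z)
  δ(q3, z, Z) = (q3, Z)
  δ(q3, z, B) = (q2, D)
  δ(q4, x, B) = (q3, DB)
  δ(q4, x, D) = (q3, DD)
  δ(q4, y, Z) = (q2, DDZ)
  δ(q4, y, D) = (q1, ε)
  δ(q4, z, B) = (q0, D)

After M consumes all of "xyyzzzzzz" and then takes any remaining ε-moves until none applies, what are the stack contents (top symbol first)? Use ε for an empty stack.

(q0, xyyzzzzzz, Z)
  read x, top Z: go to q2, push BZ → (q2, yyzzzzzz, BZ)
  read y, top B: go to q4, push ε → (q4, yzzzzzz, Z)
  read y, top Z: go to q2, push DDZ → (q2, zzzzzz, DDZ)
  ε-move, top D: go to q0, push ε → (q0, zzzzzz, DZ)
  read z, top D: go to q2, push DD → (q2, zzzzz, DDZ)
  ε-move, top D: go to q0, push ε → (q0, zzzzz, DZ)
  read z, top D: go to q2, push DD → (q2, zzzz, DDZ)
  ε-move, top D: go to q0, push ε → (q0, zzzz, DZ)
  read z, top D: go to q2, push DD → (q2, zzz, DDZ)
  ε-move, top D: go to q0, push ε → (q0, zzz, DZ)
  read z, top D: go to q2, push DD → (q2, zz, DDZ)
  ε-move, top D: go to q0, push ε → (q0, zz, DZ)
  read z, top D: go to q2, push DD → (q2, z, DDZ)
  ε-move, top D: go to q0, push ε → (q0, z, DZ)
  read z, top D: go to q2, push DD → (q2, ε, DDZ)
  ε-move, top D: go to q0, push ε → (q0, ε, DZ)
All input consumed in state q0 with stack DZ.

DZ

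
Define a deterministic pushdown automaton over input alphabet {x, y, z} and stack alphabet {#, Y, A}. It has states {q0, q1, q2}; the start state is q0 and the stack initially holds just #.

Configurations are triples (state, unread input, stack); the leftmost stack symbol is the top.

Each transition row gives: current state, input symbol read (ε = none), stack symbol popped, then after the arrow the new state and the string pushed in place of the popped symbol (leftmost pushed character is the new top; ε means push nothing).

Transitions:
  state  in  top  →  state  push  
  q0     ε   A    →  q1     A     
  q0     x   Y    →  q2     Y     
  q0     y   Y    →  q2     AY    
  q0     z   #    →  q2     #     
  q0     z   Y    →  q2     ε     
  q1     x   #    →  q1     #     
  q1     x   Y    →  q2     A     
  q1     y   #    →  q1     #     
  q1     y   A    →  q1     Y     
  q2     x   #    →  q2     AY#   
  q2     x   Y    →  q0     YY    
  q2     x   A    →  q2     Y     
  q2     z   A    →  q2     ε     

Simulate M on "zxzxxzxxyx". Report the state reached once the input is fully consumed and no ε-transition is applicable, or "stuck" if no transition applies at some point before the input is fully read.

(q0, zxzxxzxxyx, #) ⊢ (q2, xzxxzxxyx, #) ⊢ (q2, zxxzxxyx, AY#) ⊢ (q2, xxzxxyx, Y#) ⊢ (q0, xzxxyx, YY#) ⊢ (q2, zxxyx, YY#)
No transition for (q2, z, top Y); M blocks with input zxxyx remaining.

stuck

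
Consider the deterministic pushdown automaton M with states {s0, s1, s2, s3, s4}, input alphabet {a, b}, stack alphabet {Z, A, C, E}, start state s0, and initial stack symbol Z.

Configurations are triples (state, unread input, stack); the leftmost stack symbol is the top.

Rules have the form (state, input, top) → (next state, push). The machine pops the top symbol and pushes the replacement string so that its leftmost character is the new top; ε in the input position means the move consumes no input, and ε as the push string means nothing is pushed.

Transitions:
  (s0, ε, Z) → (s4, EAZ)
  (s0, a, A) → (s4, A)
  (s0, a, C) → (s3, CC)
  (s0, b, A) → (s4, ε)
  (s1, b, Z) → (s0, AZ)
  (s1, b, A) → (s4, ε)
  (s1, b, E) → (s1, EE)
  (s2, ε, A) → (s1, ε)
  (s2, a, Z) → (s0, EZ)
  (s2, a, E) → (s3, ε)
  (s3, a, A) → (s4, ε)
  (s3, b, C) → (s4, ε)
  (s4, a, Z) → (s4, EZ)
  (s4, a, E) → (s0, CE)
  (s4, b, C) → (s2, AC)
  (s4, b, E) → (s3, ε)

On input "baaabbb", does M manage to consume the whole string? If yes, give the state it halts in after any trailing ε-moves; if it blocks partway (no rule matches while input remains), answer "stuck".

stuck

(s0, baaabbb, Z)
  ε-move, top Z: go to s4, push EAZ → (s4, baaabbb, EAZ)
  read b, top E: go to s3, push ε → (s3, aaabbb, AZ)
  read a, top A: go to s4, push ε → (s4, aabbb, Z)
  read a, top Z: go to s4, push EZ → (s4, abbb, EZ)
  read a, top E: go to s0, push CE → (s0, bbb, CEZ)
No transition for (s0, b, top C); M blocks with input bbb remaining.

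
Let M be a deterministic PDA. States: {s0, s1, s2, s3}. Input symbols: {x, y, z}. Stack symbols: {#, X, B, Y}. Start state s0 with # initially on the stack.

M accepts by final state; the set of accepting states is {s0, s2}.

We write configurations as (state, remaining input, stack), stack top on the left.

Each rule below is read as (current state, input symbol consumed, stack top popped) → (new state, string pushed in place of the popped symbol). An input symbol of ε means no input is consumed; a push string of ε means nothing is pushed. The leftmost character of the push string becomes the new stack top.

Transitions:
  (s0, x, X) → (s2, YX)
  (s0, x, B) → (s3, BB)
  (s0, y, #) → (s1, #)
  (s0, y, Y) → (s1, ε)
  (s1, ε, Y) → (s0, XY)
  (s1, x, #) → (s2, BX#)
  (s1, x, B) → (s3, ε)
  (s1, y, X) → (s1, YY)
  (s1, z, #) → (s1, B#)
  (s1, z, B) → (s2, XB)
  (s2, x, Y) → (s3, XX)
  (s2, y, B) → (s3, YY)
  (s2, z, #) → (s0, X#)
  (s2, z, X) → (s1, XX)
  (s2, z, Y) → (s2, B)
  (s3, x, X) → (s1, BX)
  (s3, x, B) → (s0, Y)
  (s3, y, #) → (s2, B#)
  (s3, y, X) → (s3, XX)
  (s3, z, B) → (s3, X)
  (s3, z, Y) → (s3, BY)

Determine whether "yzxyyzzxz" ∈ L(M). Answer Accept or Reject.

Accept

(s0, yzxyyzzxz, #)
  read y, top #: go to s1, push # → (s1, zxyyzzxz, #)
  read z, top #: go to s1, push B# → (s1, xyyzzxz, B#)
  read x, top B: go to s3, push ε → (s3, yyzzxz, #)
  read y, top #: go to s2, push B# → (s2, yzzxz, B#)
  read y, top B: go to s3, push YY → (s3, zzxz, YY#)
  read z, top Y: go to s3, push BY → (s3, zxz, BYY#)
  read z, top B: go to s3, push X → (s3, xz, XYY#)
  read x, top X: go to s1, push BX → (s1, z, BXYY#)
  read z, top B: go to s2, push XB → (s2, ε, XBXYY#)
All input consumed; state s2 ∈ F.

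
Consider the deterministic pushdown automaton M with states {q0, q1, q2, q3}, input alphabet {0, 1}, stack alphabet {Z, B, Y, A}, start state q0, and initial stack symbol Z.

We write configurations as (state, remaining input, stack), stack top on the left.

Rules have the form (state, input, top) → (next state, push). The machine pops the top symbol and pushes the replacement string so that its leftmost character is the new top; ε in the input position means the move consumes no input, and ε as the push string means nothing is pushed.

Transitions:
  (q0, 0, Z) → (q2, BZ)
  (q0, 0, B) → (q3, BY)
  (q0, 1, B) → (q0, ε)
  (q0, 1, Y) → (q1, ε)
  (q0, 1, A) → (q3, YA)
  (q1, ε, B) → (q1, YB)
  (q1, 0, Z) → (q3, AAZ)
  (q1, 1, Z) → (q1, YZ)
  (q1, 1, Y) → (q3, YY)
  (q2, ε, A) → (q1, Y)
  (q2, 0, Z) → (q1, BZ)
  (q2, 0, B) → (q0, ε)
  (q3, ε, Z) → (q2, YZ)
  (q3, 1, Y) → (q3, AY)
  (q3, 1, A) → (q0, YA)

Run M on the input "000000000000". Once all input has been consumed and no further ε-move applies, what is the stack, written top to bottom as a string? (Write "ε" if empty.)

(q0, 000000000000, Z)
  read 0, top Z: go to q2, push BZ → (q2, 00000000000, BZ)
  read 0, top B: go to q0, push ε → (q0, 0000000000, Z)
  read 0, top Z: go to q2, push BZ → (q2, 000000000, BZ)
  read 0, top B: go to q0, push ε → (q0, 00000000, Z)
  read 0, top Z: go to q2, push BZ → (q2, 0000000, BZ)
  read 0, top B: go to q0, push ε → (q0, 000000, Z)
  read 0, top Z: go to q2, push BZ → (q2, 00000, BZ)
  read 0, top B: go to q0, push ε → (q0, 0000, Z)
  read 0, top Z: go to q2, push BZ → (q2, 000, BZ)
  read 0, top B: go to q0, push ε → (q0, 00, Z)
  read 0, top Z: go to q2, push BZ → (q2, 0, BZ)
  read 0, top B: go to q0, push ε → (q0, ε, Z)
All input consumed in state q0 with stack Z.

Z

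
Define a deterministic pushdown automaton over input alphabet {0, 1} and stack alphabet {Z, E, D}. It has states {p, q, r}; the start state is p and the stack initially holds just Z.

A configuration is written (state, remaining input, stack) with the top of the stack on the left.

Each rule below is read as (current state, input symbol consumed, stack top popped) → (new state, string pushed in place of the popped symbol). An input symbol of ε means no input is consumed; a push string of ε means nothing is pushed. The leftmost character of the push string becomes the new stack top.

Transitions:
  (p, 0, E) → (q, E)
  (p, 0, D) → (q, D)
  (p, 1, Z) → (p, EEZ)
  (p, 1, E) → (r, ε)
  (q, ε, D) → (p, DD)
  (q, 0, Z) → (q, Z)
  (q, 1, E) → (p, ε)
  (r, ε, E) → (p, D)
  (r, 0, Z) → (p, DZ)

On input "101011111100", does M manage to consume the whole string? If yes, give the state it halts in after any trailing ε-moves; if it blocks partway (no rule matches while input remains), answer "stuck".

stuck

(p, 101011111100, Z)
  read 1, top Z: go to p, push EEZ → (p, 01011111100, EEZ)
  read 0, top E: go to q, push E → (q, 1011111100, EEZ)
  read 1, top E: go to p, push ε → (p, 011111100, EZ)
  read 0, top E: go to q, push E → (q, 11111100, EZ)
  read 1, top E: go to p, push ε → (p, 1111100, Z)
  read 1, top Z: go to p, push EEZ → (p, 111100, EEZ)
  read 1, top E: go to r, push ε → (r, 11100, EZ)
  ε-move, top E: go to p, push D → (p, 11100, DZ)
No transition for (p, 1, top D); M blocks with input 11100 remaining.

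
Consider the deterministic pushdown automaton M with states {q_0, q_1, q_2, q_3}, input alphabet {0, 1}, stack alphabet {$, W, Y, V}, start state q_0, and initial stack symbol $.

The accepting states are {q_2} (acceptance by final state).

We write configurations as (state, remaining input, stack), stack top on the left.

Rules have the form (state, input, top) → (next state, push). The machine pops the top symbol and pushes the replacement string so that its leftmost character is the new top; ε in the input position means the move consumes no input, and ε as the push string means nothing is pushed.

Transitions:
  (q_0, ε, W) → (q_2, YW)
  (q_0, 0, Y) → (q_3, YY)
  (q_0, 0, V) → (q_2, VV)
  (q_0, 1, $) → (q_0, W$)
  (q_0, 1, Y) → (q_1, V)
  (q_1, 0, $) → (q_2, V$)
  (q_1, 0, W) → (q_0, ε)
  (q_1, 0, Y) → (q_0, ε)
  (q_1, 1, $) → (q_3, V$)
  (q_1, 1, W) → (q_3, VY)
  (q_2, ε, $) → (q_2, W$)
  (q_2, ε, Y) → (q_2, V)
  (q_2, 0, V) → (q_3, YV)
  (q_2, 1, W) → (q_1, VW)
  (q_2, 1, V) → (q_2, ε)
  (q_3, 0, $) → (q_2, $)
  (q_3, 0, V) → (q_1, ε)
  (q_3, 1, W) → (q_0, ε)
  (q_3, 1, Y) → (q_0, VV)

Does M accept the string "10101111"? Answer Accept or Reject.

Accept

(q_0, 10101111, $)
  read 1, top $: go to q_0, push W$ → (q_0, 0101111, W$)
  ε-move, top W: go to q_2, push YW → (q_2, 0101111, YW$)
  ε-move, top Y: go to q_2, push V → (q_2, 0101111, VW$)
  read 0, top V: go to q_3, push YV → (q_3, 101111, YVW$)
  read 1, top Y: go to q_0, push VV → (q_0, 01111, VVVW$)
  read 0, top V: go to q_2, push VV → (q_2, 1111, VVVVW$)
  read 1, top V: go to q_2, push ε → (q_2, 111, VVVW$)
  read 1, top V: go to q_2, push ε → (q_2, 11, VVW$)
  read 1, top V: go to q_2, push ε → (q_2, 1, VW$)
  read 1, top V: go to q_2, push ε → (q_2, ε, W$)
All input consumed; state q_2 ∈ F.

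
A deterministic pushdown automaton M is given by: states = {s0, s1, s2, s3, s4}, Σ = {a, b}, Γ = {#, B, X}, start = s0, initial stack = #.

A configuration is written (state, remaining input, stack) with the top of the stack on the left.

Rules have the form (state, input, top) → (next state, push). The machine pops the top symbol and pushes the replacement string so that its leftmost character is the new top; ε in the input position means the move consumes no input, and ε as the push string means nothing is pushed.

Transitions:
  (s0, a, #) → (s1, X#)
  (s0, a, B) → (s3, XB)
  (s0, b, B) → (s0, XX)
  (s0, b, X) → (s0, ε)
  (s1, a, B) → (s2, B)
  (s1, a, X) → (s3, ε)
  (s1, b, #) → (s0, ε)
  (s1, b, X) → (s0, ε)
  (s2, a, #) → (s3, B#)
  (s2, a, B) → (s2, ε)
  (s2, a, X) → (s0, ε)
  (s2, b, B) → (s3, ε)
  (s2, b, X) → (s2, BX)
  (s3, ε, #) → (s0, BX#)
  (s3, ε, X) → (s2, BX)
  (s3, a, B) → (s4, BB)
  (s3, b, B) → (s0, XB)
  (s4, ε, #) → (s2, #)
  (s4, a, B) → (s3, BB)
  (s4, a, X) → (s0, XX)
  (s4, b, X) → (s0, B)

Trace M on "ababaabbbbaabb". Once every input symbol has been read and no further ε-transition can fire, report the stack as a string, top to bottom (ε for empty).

XX#

(s0, ababaabbbbaabb, #)
  read a, top #: go to s1, push X# → (s1, babaabbbbaabb, X#)
  read b, top X: go to s0, push ε → (s0, abaabbbbaabb, #)
  read a, top #: go to s1, push X# → (s1, baabbbbaabb, X#)
  read b, top X: go to s0, push ε → (s0, aabbbbaabb, #)
  read a, top #: go to s1, push X# → (s1, abbbbaabb, X#)
  read a, top X: go to s3, push ε → (s3, bbbbaabb, #)
  ε-move, top #: go to s0, push BX# → (s0, bbbbaabb, BX#)
  read b, top B: go to s0, push XX → (s0, bbbaabb, XXX#)
  read b, top X: go to s0, push ε → (s0, bbaabb, XX#)
  read b, top X: go to s0, push ε → (s0, baabb, X#)
  read b, top X: go to s0, push ε → (s0, aabb, #)
  read a, top #: go to s1, push X# → (s1, abb, X#)
  read a, top X: go to s3, push ε → (s3, bb, #)
  ε-move, top #: go to s0, push BX# → (s0, bb, BX#)
  read b, top B: go to s0, push XX → (s0, b, XXX#)
  read b, top X: go to s0, push ε → (s0, ε, XX#)
All input consumed in state s0 with stack XX#.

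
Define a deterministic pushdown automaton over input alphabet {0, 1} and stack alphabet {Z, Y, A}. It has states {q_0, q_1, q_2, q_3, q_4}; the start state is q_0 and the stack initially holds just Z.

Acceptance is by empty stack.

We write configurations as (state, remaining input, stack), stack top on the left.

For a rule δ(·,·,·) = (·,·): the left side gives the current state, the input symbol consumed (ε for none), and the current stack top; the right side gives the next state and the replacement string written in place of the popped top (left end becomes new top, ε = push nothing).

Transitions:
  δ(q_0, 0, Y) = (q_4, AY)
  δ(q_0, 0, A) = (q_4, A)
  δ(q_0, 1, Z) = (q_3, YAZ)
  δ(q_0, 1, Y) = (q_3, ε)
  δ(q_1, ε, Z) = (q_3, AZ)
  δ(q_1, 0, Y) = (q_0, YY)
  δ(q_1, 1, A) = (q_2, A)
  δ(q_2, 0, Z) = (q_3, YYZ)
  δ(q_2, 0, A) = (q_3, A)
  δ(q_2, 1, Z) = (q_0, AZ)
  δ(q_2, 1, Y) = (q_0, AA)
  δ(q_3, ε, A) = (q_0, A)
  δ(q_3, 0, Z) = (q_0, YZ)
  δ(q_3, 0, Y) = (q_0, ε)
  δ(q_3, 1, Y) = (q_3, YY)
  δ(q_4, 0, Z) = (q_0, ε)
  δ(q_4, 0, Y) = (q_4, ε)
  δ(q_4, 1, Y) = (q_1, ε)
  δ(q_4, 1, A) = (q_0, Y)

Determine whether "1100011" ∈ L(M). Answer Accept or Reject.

Reject

(q_0, 1100011, Z)
  read 1, top Z: go to q_3, push YAZ → (q_3, 100011, YAZ)
  read 1, top Y: go to q_3, push YY → (q_3, 00011, YYAZ)
  read 0, top Y: go to q_0, push ε → (q_0, 0011, YAZ)
  read 0, top Y: go to q_4, push AY → (q_4, 011, AYAZ)
No transition applies at (q_4, 011, AYAZ); input not fully consumed.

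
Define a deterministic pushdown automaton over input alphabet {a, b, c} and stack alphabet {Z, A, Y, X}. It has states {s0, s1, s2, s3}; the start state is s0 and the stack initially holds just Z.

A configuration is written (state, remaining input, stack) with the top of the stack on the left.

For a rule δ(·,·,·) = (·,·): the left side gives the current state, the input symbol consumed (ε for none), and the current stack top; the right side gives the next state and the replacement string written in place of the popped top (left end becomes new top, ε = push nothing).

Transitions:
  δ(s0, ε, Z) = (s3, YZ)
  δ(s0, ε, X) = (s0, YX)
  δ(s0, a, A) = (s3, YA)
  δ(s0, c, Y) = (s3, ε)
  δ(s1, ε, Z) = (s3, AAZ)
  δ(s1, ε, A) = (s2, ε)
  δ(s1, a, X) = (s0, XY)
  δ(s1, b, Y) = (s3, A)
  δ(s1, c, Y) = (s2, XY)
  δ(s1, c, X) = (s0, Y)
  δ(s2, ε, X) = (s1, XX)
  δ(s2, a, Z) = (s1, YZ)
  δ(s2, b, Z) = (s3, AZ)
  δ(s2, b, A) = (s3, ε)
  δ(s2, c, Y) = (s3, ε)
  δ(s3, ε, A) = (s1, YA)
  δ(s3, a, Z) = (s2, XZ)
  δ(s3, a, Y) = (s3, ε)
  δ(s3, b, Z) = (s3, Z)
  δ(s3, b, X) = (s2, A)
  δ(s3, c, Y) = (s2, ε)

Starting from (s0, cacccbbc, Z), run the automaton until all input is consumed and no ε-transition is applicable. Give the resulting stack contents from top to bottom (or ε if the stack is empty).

(s0, cacccbbc, Z)
  ε-move, top Z: go to s3, push YZ → (s3, cacccbbc, YZ)
  read c, top Y: go to s2, push ε → (s2, acccbbc, Z)
  read a, top Z: go to s1, push YZ → (s1, cccbbc, YZ)
  read c, top Y: go to s2, push XY → (s2, ccbbc, XYZ)
  ε-move, top X: go to s1, push XX → (s1, ccbbc, XXYZ)
  read c, top X: go to s0, push Y → (s0, cbbc, YXYZ)
  read c, top Y: go to s3, push ε → (s3, bbc, XYZ)
  read b, top X: go to s2, push A → (s2, bc, AYZ)
  read b, top A: go to s3, push ε → (s3, c, YZ)
  read c, top Y: go to s2, push ε → (s2, ε, Z)
All input consumed in state s2 with stack Z.

Z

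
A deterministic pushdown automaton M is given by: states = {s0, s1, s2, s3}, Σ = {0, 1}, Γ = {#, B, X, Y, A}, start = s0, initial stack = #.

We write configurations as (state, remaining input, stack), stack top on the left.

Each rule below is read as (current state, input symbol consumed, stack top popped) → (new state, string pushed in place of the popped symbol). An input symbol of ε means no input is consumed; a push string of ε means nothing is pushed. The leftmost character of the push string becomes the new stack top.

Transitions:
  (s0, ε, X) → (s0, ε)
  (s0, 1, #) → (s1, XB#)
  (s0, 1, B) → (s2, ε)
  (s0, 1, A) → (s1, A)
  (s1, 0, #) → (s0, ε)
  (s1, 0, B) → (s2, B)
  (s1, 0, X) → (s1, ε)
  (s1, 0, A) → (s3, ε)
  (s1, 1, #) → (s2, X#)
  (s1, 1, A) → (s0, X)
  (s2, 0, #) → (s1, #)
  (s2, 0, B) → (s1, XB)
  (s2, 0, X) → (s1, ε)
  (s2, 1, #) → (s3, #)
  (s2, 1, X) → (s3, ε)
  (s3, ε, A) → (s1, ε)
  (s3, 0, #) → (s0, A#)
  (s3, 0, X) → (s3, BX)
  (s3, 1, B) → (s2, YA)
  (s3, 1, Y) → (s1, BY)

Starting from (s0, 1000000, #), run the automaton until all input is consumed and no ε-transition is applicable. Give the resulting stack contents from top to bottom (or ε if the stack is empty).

(s0, 1000000, #) ⊢ (s1, 000000, XB#) ⊢ (s1, 00000, B#) ⊢ (s2, 0000, B#) ⊢ (s1, 000, XB#) ⊢ (s1, 00, B#) ⊢ (s2, 0, B#) ⊢ (s1, ε, XB#)
All input consumed in state s1 with stack XB#.

XB#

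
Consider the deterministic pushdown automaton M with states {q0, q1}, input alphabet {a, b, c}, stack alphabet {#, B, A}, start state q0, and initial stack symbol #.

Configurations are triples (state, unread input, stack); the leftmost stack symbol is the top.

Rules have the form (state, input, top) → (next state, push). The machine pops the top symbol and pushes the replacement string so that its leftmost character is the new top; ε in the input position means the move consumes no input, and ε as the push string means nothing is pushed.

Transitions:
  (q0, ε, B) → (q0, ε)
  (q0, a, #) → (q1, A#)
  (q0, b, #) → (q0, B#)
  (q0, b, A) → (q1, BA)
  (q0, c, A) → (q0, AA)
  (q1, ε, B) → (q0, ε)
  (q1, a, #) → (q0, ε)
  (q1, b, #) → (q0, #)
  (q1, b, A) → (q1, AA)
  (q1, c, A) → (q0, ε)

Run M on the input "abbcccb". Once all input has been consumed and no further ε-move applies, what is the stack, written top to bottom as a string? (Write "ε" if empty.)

(q0, abbcccb, #)
  read a, top #: go to q1, push A# → (q1, bbcccb, A#)
  read b, top A: go to q1, push AA → (q1, bcccb, AA#)
  read b, top A: go to q1, push AA → (q1, cccb, AAA#)
  read c, top A: go to q0, push ε → (q0, ccb, AA#)
  read c, top A: go to q0, push AA → (q0, cb, AAA#)
  read c, top A: go to q0, push AA → (q0, b, AAAA#)
  read b, top A: go to q1, push BA → (q1, ε, BAAAA#)
  ε-move, top B: go to q0, push ε → (q0, ε, AAAA#)
All input consumed in state q0 with stack AAAA#.

AAAA#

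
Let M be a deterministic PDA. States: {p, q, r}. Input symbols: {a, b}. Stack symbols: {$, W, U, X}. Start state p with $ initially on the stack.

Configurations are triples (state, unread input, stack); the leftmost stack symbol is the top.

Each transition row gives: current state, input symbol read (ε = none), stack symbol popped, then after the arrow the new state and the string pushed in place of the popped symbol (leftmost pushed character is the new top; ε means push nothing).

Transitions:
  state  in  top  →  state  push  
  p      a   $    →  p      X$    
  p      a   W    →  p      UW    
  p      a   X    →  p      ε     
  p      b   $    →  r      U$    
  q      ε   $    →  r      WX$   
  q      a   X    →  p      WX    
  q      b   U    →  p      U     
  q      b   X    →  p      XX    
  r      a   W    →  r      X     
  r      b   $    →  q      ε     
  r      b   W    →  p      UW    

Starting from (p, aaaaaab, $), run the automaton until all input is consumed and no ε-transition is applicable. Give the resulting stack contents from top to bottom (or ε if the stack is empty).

U$

(p, aaaaaab, $)
  read a, top $: go to p, push X$ → (p, aaaaab, X$)
  read a, top X: go to p, push ε → (p, aaaab, $)
  read a, top $: go to p, push X$ → (p, aaab, X$)
  read a, top X: go to p, push ε → (p, aab, $)
  read a, top $: go to p, push X$ → (p, ab, X$)
  read a, top X: go to p, push ε → (p, b, $)
  read b, top $: go to r, push U$ → (r, ε, U$)
All input consumed in state r with stack U$.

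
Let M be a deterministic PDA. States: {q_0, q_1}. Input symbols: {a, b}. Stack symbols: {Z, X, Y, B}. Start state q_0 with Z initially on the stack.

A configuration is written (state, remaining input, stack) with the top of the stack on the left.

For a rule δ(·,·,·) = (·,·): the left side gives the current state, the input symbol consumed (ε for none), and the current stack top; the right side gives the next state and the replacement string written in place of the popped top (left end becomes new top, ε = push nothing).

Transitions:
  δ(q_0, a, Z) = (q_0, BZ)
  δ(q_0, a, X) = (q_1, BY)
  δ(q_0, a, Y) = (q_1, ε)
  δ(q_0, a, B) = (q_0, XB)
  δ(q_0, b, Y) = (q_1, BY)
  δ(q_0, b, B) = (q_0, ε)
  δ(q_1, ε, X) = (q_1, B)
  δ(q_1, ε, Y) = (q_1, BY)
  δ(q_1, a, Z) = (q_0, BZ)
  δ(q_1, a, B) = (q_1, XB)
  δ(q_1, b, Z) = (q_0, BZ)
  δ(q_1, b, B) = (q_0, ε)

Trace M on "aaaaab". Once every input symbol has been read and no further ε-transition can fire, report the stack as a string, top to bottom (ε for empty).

(q_0, aaaaab, Z)
  read a, top Z: go to q_0, push BZ → (q_0, aaaab, BZ)
  read a, top B: go to q_0, push XB → (q_0, aaab, XBZ)
  read a, top X: go to q_1, push BY → (q_1, aab, BYBZ)
  read a, top B: go to q_1, push XB → (q_1, ab, XBYBZ)
  ε-move, top X: go to q_1, push B → (q_1, ab, BBYBZ)
  read a, top B: go to q_1, push XB → (q_1, b, XBBYBZ)
  ε-move, top X: go to q_1, push B → (q_1, b, BBBYBZ)
  read b, top B: go to q_0, push ε → (q_0, ε, BBYBZ)
All input consumed in state q_0 with stack BBYBZ.

BBYBZ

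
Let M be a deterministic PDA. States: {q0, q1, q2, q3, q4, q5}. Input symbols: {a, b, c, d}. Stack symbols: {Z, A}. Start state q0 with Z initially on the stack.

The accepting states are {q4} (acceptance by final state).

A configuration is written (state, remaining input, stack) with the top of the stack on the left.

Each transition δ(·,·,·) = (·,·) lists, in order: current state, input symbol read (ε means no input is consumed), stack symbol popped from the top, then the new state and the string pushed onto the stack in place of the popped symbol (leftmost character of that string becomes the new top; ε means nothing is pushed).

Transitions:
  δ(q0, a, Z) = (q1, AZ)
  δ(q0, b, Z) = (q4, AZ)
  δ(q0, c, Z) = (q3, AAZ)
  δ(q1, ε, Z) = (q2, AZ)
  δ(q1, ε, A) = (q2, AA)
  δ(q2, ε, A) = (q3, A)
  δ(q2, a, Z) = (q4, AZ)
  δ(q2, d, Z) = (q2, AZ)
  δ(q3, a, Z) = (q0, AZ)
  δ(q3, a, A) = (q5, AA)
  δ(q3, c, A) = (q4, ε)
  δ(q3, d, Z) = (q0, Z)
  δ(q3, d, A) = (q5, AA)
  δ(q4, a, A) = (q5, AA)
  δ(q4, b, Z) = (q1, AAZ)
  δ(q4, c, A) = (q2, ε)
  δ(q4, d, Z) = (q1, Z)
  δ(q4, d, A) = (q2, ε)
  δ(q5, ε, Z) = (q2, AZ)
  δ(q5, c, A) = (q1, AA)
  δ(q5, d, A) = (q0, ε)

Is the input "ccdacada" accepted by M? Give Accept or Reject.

(q0, ccdacada, Z) ⊢ (q3, cdacada, AAZ) ⊢ (q4, dacada, AZ) ⊢ (q2, acada, Z) ⊢ (q4, cada, AZ) ⊢ (q2, ada, Z) ⊢ (q4, da, AZ) ⊢ (q2, a, Z) ⊢ (q4, ε, AZ)
All input consumed; state q4 ∈ F.

Accept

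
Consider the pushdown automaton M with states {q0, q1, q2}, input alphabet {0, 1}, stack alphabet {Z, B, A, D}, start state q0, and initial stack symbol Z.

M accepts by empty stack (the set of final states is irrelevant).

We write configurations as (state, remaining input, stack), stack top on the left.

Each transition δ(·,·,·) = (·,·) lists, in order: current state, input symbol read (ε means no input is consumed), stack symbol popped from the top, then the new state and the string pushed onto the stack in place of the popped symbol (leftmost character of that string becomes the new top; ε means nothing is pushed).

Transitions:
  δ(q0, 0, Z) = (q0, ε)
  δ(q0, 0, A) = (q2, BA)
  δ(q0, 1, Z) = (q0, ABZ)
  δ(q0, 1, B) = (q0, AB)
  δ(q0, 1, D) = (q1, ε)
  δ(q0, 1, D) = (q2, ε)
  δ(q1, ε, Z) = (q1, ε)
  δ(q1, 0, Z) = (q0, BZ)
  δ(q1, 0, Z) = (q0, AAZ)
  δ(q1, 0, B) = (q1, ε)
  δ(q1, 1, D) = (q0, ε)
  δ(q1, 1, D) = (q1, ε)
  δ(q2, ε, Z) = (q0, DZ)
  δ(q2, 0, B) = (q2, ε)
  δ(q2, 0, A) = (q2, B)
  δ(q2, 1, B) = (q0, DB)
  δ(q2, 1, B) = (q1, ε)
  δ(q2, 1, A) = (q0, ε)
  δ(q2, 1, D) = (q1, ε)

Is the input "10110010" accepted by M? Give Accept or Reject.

One accepting computation: (q0, 10110010, Z) ⊢ (q0, 0110010, ABZ) ⊢ (q2, 110010, BABZ) ⊢ (q0, 10010, DBABZ) ⊢ (q2, 0010, BABZ) ⊢ (q2, 010, ABZ) ⊢ (q2, 10, BBZ) ⊢ (q1, 0, BZ) ⊢ (q1, ε, Z) ⊢ (q1, ε, ε)
All input consumed and the stack is empty.

Accept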